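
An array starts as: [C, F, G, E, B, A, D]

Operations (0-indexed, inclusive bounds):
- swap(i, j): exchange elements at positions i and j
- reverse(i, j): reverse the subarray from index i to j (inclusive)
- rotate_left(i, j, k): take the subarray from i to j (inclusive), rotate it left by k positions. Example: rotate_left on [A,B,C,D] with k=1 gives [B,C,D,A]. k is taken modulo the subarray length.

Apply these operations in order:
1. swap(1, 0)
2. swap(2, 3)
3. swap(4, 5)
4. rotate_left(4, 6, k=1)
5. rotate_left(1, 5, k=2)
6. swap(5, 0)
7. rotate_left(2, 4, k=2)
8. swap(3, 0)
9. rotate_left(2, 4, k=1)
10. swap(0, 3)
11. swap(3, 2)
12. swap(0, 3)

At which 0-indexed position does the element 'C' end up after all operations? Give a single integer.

Answer: 4

Derivation:
After 1 (swap(1, 0)): [F, C, G, E, B, A, D]
After 2 (swap(2, 3)): [F, C, E, G, B, A, D]
After 3 (swap(4, 5)): [F, C, E, G, A, B, D]
After 4 (rotate_left(4, 6, k=1)): [F, C, E, G, B, D, A]
After 5 (rotate_left(1, 5, k=2)): [F, G, B, D, C, E, A]
After 6 (swap(5, 0)): [E, G, B, D, C, F, A]
After 7 (rotate_left(2, 4, k=2)): [E, G, C, B, D, F, A]
After 8 (swap(3, 0)): [B, G, C, E, D, F, A]
After 9 (rotate_left(2, 4, k=1)): [B, G, E, D, C, F, A]
After 10 (swap(0, 3)): [D, G, E, B, C, F, A]
After 11 (swap(3, 2)): [D, G, B, E, C, F, A]
After 12 (swap(0, 3)): [E, G, B, D, C, F, A]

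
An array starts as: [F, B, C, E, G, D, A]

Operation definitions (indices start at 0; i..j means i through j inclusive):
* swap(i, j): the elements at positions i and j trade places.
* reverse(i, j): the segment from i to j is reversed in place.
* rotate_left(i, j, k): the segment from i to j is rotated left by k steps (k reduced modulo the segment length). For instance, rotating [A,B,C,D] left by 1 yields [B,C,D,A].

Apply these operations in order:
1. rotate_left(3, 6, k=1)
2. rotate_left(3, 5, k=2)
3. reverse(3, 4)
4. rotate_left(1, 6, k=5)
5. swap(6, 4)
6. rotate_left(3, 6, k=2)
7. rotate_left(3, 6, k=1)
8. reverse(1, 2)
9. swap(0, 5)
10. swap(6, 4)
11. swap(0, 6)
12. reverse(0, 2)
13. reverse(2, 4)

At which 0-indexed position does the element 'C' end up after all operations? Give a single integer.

Answer: 4

Derivation:
After 1 (rotate_left(3, 6, k=1)): [F, B, C, G, D, A, E]
After 2 (rotate_left(3, 5, k=2)): [F, B, C, A, G, D, E]
After 3 (reverse(3, 4)): [F, B, C, G, A, D, E]
After 4 (rotate_left(1, 6, k=5)): [F, E, B, C, G, A, D]
After 5 (swap(6, 4)): [F, E, B, C, D, A, G]
After 6 (rotate_left(3, 6, k=2)): [F, E, B, A, G, C, D]
After 7 (rotate_left(3, 6, k=1)): [F, E, B, G, C, D, A]
After 8 (reverse(1, 2)): [F, B, E, G, C, D, A]
After 9 (swap(0, 5)): [D, B, E, G, C, F, A]
After 10 (swap(6, 4)): [D, B, E, G, A, F, C]
After 11 (swap(0, 6)): [C, B, E, G, A, F, D]
After 12 (reverse(0, 2)): [E, B, C, G, A, F, D]
After 13 (reverse(2, 4)): [E, B, A, G, C, F, D]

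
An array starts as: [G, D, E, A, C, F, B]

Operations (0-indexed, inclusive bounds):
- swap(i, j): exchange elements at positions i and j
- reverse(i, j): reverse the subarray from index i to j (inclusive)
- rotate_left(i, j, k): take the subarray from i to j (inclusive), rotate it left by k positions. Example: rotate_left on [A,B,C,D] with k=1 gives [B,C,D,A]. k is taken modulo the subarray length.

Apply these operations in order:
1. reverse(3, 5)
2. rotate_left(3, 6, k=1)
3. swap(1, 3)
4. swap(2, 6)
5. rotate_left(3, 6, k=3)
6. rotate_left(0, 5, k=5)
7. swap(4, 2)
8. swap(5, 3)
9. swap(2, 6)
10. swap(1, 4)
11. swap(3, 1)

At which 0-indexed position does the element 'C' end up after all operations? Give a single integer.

Answer: 3

Derivation:
After 1 (reverse(3, 5)): [G, D, E, F, C, A, B]
After 2 (rotate_left(3, 6, k=1)): [G, D, E, C, A, B, F]
After 3 (swap(1, 3)): [G, C, E, D, A, B, F]
After 4 (swap(2, 6)): [G, C, F, D, A, B, E]
After 5 (rotate_left(3, 6, k=3)): [G, C, F, E, D, A, B]
After 6 (rotate_left(0, 5, k=5)): [A, G, C, F, E, D, B]
After 7 (swap(4, 2)): [A, G, E, F, C, D, B]
After 8 (swap(5, 3)): [A, G, E, D, C, F, B]
After 9 (swap(2, 6)): [A, G, B, D, C, F, E]
After 10 (swap(1, 4)): [A, C, B, D, G, F, E]
After 11 (swap(3, 1)): [A, D, B, C, G, F, E]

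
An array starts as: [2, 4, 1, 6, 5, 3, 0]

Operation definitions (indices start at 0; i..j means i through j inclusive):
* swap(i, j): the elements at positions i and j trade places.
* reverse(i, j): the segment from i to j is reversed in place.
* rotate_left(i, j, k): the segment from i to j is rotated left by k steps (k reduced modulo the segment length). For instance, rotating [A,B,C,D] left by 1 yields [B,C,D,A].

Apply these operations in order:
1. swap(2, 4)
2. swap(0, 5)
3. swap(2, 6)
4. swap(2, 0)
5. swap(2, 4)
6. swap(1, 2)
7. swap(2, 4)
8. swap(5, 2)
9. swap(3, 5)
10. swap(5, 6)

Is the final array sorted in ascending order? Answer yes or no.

Answer: yes

Derivation:
After 1 (swap(2, 4)): [2, 4, 5, 6, 1, 3, 0]
After 2 (swap(0, 5)): [3, 4, 5, 6, 1, 2, 0]
After 3 (swap(2, 6)): [3, 4, 0, 6, 1, 2, 5]
After 4 (swap(2, 0)): [0, 4, 3, 6, 1, 2, 5]
After 5 (swap(2, 4)): [0, 4, 1, 6, 3, 2, 5]
After 6 (swap(1, 2)): [0, 1, 4, 6, 3, 2, 5]
After 7 (swap(2, 4)): [0, 1, 3, 6, 4, 2, 5]
After 8 (swap(5, 2)): [0, 1, 2, 6, 4, 3, 5]
After 9 (swap(3, 5)): [0, 1, 2, 3, 4, 6, 5]
After 10 (swap(5, 6)): [0, 1, 2, 3, 4, 5, 6]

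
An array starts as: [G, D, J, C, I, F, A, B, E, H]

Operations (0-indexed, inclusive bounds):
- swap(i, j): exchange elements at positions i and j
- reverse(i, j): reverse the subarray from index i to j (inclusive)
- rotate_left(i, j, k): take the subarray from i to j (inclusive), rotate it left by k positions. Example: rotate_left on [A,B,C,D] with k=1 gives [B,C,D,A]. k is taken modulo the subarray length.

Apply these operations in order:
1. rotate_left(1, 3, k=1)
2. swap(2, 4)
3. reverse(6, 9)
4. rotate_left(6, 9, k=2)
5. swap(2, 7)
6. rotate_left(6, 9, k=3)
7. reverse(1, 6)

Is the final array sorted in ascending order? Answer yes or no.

After 1 (rotate_left(1, 3, k=1)): [G, J, C, D, I, F, A, B, E, H]
After 2 (swap(2, 4)): [G, J, I, D, C, F, A, B, E, H]
After 3 (reverse(6, 9)): [G, J, I, D, C, F, H, E, B, A]
After 4 (rotate_left(6, 9, k=2)): [G, J, I, D, C, F, B, A, H, E]
After 5 (swap(2, 7)): [G, J, A, D, C, F, B, I, H, E]
After 6 (rotate_left(6, 9, k=3)): [G, J, A, D, C, F, E, B, I, H]
After 7 (reverse(1, 6)): [G, E, F, C, D, A, J, B, I, H]

Answer: no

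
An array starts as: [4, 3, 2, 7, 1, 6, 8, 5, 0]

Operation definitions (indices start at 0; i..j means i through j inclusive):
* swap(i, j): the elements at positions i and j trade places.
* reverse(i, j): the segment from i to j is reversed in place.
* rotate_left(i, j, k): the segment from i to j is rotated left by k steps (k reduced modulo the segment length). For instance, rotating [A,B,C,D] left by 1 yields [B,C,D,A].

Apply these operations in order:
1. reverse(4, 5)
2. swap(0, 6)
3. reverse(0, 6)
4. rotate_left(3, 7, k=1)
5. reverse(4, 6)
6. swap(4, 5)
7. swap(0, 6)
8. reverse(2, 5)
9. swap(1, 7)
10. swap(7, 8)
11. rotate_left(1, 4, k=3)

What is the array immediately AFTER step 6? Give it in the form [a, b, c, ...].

After 1 (reverse(4, 5)): [4, 3, 2, 7, 6, 1, 8, 5, 0]
After 2 (swap(0, 6)): [8, 3, 2, 7, 6, 1, 4, 5, 0]
After 3 (reverse(0, 6)): [4, 1, 6, 7, 2, 3, 8, 5, 0]
After 4 (rotate_left(3, 7, k=1)): [4, 1, 6, 2, 3, 8, 5, 7, 0]
After 5 (reverse(4, 6)): [4, 1, 6, 2, 5, 8, 3, 7, 0]
After 6 (swap(4, 5)): [4, 1, 6, 2, 8, 5, 3, 7, 0]

Answer: [4, 1, 6, 2, 8, 5, 3, 7, 0]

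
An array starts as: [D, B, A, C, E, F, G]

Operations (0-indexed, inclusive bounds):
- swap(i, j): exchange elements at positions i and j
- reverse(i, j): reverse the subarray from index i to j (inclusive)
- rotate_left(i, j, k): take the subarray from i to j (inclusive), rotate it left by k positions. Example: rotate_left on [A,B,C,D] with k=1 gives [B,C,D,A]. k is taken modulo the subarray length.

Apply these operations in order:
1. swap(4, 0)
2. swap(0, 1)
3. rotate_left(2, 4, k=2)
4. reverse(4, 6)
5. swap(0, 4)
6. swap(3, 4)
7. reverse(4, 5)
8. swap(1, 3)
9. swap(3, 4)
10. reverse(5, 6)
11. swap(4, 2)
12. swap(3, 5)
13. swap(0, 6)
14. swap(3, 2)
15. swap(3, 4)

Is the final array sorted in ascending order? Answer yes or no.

Answer: yes

Derivation:
After 1 (swap(4, 0)): [E, B, A, C, D, F, G]
After 2 (swap(0, 1)): [B, E, A, C, D, F, G]
After 3 (rotate_left(2, 4, k=2)): [B, E, D, A, C, F, G]
After 4 (reverse(4, 6)): [B, E, D, A, G, F, C]
After 5 (swap(0, 4)): [G, E, D, A, B, F, C]
After 6 (swap(3, 4)): [G, E, D, B, A, F, C]
After 7 (reverse(4, 5)): [G, E, D, B, F, A, C]
After 8 (swap(1, 3)): [G, B, D, E, F, A, C]
After 9 (swap(3, 4)): [G, B, D, F, E, A, C]
After 10 (reverse(5, 6)): [G, B, D, F, E, C, A]
After 11 (swap(4, 2)): [G, B, E, F, D, C, A]
After 12 (swap(3, 5)): [G, B, E, C, D, F, A]
After 13 (swap(0, 6)): [A, B, E, C, D, F, G]
After 14 (swap(3, 2)): [A, B, C, E, D, F, G]
After 15 (swap(3, 4)): [A, B, C, D, E, F, G]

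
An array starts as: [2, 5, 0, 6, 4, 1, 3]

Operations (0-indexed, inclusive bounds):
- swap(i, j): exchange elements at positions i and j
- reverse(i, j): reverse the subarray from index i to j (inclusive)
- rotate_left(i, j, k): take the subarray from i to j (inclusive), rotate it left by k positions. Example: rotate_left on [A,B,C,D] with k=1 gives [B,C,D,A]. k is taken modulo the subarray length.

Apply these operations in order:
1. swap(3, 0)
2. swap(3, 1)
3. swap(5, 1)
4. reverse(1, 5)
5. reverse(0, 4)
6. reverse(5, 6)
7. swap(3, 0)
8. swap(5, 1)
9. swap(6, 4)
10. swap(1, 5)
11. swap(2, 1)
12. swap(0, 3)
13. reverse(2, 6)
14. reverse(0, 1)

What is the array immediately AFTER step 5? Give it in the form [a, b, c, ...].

Answer: [0, 5, 4, 2, 6, 1, 3]

Derivation:
After 1 (swap(3, 0)): [6, 5, 0, 2, 4, 1, 3]
After 2 (swap(3, 1)): [6, 2, 0, 5, 4, 1, 3]
After 3 (swap(5, 1)): [6, 1, 0, 5, 4, 2, 3]
After 4 (reverse(1, 5)): [6, 2, 4, 5, 0, 1, 3]
After 5 (reverse(0, 4)): [0, 5, 4, 2, 6, 1, 3]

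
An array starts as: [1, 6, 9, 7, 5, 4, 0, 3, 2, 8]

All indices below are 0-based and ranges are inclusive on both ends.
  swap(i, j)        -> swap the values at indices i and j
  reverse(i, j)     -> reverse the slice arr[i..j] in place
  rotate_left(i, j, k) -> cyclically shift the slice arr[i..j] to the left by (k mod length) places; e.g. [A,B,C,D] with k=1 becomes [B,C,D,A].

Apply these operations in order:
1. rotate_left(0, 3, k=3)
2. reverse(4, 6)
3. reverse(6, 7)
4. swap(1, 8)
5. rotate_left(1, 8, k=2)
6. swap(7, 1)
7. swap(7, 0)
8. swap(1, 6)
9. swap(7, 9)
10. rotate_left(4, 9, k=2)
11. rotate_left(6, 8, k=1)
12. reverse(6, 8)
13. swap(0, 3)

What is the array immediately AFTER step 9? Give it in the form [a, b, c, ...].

Answer: [9, 1, 0, 4, 3, 5, 2, 8, 6, 7]

Derivation:
After 1 (rotate_left(0, 3, k=3)): [7, 1, 6, 9, 5, 4, 0, 3, 2, 8]
After 2 (reverse(4, 6)): [7, 1, 6, 9, 0, 4, 5, 3, 2, 8]
After 3 (reverse(6, 7)): [7, 1, 6, 9, 0, 4, 3, 5, 2, 8]
After 4 (swap(1, 8)): [7, 2, 6, 9, 0, 4, 3, 5, 1, 8]
After 5 (rotate_left(1, 8, k=2)): [7, 9, 0, 4, 3, 5, 1, 2, 6, 8]
After 6 (swap(7, 1)): [7, 2, 0, 4, 3, 5, 1, 9, 6, 8]
After 7 (swap(7, 0)): [9, 2, 0, 4, 3, 5, 1, 7, 6, 8]
After 8 (swap(1, 6)): [9, 1, 0, 4, 3, 5, 2, 7, 6, 8]
After 9 (swap(7, 9)): [9, 1, 0, 4, 3, 5, 2, 8, 6, 7]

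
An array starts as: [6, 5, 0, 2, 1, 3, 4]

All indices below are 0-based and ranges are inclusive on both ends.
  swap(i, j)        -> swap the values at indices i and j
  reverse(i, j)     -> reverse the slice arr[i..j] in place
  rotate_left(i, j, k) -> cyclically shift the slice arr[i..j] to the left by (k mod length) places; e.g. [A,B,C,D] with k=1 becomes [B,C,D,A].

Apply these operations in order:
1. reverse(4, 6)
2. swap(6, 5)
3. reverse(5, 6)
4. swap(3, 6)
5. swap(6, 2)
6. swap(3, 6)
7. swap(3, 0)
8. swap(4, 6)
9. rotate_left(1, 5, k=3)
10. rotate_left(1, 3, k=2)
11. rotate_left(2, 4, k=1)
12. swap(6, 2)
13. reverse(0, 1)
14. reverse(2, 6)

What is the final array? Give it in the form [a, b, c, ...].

Answer: [5, 0, 3, 6, 1, 2, 4]

Derivation:
After 1 (reverse(4, 6)): [6, 5, 0, 2, 4, 3, 1]
After 2 (swap(6, 5)): [6, 5, 0, 2, 4, 1, 3]
After 3 (reverse(5, 6)): [6, 5, 0, 2, 4, 3, 1]
After 4 (swap(3, 6)): [6, 5, 0, 1, 4, 3, 2]
After 5 (swap(6, 2)): [6, 5, 2, 1, 4, 3, 0]
After 6 (swap(3, 6)): [6, 5, 2, 0, 4, 3, 1]
After 7 (swap(3, 0)): [0, 5, 2, 6, 4, 3, 1]
After 8 (swap(4, 6)): [0, 5, 2, 6, 1, 3, 4]
After 9 (rotate_left(1, 5, k=3)): [0, 1, 3, 5, 2, 6, 4]
After 10 (rotate_left(1, 3, k=2)): [0, 5, 1, 3, 2, 6, 4]
After 11 (rotate_left(2, 4, k=1)): [0, 5, 3, 2, 1, 6, 4]
After 12 (swap(6, 2)): [0, 5, 4, 2, 1, 6, 3]
After 13 (reverse(0, 1)): [5, 0, 4, 2, 1, 6, 3]
After 14 (reverse(2, 6)): [5, 0, 3, 6, 1, 2, 4]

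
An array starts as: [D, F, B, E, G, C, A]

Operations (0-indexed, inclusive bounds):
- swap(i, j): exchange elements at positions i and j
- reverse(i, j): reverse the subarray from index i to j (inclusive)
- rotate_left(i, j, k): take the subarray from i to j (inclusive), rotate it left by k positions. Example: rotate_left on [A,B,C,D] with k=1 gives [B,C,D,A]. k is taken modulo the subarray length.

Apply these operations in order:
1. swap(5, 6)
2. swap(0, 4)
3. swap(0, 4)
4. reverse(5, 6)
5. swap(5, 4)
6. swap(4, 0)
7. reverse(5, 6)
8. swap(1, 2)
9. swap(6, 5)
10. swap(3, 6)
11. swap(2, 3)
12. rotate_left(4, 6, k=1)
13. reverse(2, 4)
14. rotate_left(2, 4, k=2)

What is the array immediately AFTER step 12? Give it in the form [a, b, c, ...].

After 1 (swap(5, 6)): [D, F, B, E, G, A, C]
After 2 (swap(0, 4)): [G, F, B, E, D, A, C]
After 3 (swap(0, 4)): [D, F, B, E, G, A, C]
After 4 (reverse(5, 6)): [D, F, B, E, G, C, A]
After 5 (swap(5, 4)): [D, F, B, E, C, G, A]
After 6 (swap(4, 0)): [C, F, B, E, D, G, A]
After 7 (reverse(5, 6)): [C, F, B, E, D, A, G]
After 8 (swap(1, 2)): [C, B, F, E, D, A, G]
After 9 (swap(6, 5)): [C, B, F, E, D, G, A]
After 10 (swap(3, 6)): [C, B, F, A, D, G, E]
After 11 (swap(2, 3)): [C, B, A, F, D, G, E]
After 12 (rotate_left(4, 6, k=1)): [C, B, A, F, G, E, D]

Answer: [C, B, A, F, G, E, D]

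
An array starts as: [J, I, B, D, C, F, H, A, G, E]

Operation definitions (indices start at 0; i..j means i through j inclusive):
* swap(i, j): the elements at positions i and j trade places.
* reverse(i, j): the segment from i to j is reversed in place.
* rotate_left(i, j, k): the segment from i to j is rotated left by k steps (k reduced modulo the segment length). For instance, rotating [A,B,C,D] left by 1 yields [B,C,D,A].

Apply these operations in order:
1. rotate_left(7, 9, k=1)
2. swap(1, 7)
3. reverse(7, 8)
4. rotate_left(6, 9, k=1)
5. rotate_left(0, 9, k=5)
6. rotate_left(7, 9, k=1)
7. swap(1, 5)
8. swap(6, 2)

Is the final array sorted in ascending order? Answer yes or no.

Answer: no

Derivation:
After 1 (rotate_left(7, 9, k=1)): [J, I, B, D, C, F, H, G, E, A]
After 2 (swap(1, 7)): [J, G, B, D, C, F, H, I, E, A]
After 3 (reverse(7, 8)): [J, G, B, D, C, F, H, E, I, A]
After 4 (rotate_left(6, 9, k=1)): [J, G, B, D, C, F, E, I, A, H]
After 5 (rotate_left(0, 9, k=5)): [F, E, I, A, H, J, G, B, D, C]
After 6 (rotate_left(7, 9, k=1)): [F, E, I, A, H, J, G, D, C, B]
After 7 (swap(1, 5)): [F, J, I, A, H, E, G, D, C, B]
After 8 (swap(6, 2)): [F, J, G, A, H, E, I, D, C, B]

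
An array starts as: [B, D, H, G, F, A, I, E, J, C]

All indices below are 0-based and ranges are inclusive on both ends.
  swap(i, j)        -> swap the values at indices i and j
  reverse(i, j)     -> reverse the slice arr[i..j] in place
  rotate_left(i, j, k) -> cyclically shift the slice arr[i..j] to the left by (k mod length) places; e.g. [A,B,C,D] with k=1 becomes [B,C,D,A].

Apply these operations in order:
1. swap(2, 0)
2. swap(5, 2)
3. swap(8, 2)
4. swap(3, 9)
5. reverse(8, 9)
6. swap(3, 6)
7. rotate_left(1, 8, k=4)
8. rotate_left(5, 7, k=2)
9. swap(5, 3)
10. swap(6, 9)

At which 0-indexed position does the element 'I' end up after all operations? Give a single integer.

After 1 (swap(2, 0)): [H, D, B, G, F, A, I, E, J, C]
After 2 (swap(5, 2)): [H, D, A, G, F, B, I, E, J, C]
After 3 (swap(8, 2)): [H, D, J, G, F, B, I, E, A, C]
After 4 (swap(3, 9)): [H, D, J, C, F, B, I, E, A, G]
After 5 (reverse(8, 9)): [H, D, J, C, F, B, I, E, G, A]
After 6 (swap(3, 6)): [H, D, J, I, F, B, C, E, G, A]
After 7 (rotate_left(1, 8, k=4)): [H, B, C, E, G, D, J, I, F, A]
After 8 (rotate_left(5, 7, k=2)): [H, B, C, E, G, I, D, J, F, A]
After 9 (swap(5, 3)): [H, B, C, I, G, E, D, J, F, A]
After 10 (swap(6, 9)): [H, B, C, I, G, E, A, J, F, D]

Answer: 3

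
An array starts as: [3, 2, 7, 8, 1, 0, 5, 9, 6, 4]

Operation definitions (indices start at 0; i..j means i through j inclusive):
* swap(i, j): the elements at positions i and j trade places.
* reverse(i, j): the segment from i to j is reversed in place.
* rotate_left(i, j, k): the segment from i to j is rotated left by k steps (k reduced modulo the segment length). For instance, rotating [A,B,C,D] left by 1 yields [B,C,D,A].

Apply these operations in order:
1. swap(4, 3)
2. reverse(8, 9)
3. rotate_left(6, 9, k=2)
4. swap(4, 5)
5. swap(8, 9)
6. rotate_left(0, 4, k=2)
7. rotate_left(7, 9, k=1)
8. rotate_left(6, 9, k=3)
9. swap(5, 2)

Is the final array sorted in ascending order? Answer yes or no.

Answer: no

Derivation:
After 1 (swap(4, 3)): [3, 2, 7, 1, 8, 0, 5, 9, 6, 4]
After 2 (reverse(8, 9)): [3, 2, 7, 1, 8, 0, 5, 9, 4, 6]
After 3 (rotate_left(6, 9, k=2)): [3, 2, 7, 1, 8, 0, 4, 6, 5, 9]
After 4 (swap(4, 5)): [3, 2, 7, 1, 0, 8, 4, 6, 5, 9]
After 5 (swap(8, 9)): [3, 2, 7, 1, 0, 8, 4, 6, 9, 5]
After 6 (rotate_left(0, 4, k=2)): [7, 1, 0, 3, 2, 8, 4, 6, 9, 5]
After 7 (rotate_left(7, 9, k=1)): [7, 1, 0, 3, 2, 8, 4, 9, 5, 6]
After 8 (rotate_left(6, 9, k=3)): [7, 1, 0, 3, 2, 8, 6, 4, 9, 5]
After 9 (swap(5, 2)): [7, 1, 8, 3, 2, 0, 6, 4, 9, 5]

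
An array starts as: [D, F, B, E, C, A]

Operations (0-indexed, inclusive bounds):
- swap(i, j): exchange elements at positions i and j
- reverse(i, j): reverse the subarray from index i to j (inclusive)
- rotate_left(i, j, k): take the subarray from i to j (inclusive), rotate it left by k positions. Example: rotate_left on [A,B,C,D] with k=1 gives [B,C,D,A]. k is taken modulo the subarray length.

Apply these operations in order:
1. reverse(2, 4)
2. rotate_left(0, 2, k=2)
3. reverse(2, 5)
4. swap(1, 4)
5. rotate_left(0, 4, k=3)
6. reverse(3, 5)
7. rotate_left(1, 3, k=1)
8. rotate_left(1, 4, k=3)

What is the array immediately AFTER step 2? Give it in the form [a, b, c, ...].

Answer: [C, D, F, E, B, A]

Derivation:
After 1 (reverse(2, 4)): [D, F, C, E, B, A]
After 2 (rotate_left(0, 2, k=2)): [C, D, F, E, B, A]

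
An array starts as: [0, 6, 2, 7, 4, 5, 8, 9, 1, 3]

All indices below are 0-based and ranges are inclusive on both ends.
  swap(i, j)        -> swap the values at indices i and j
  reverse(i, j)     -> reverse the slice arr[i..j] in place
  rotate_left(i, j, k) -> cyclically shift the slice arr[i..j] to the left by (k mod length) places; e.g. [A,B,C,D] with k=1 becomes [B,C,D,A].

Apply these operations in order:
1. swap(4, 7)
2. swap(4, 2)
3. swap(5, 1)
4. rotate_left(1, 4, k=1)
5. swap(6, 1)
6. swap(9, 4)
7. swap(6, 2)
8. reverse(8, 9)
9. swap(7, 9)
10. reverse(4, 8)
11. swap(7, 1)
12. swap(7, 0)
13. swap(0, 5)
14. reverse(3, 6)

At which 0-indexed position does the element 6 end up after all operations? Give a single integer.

After 1 (swap(4, 7)): [0, 6, 2, 7, 9, 5, 8, 4, 1, 3]
After 2 (swap(4, 2)): [0, 6, 9, 7, 2, 5, 8, 4, 1, 3]
After 3 (swap(5, 1)): [0, 5, 9, 7, 2, 6, 8, 4, 1, 3]
After 4 (rotate_left(1, 4, k=1)): [0, 9, 7, 2, 5, 6, 8, 4, 1, 3]
After 5 (swap(6, 1)): [0, 8, 7, 2, 5, 6, 9, 4, 1, 3]
After 6 (swap(9, 4)): [0, 8, 7, 2, 3, 6, 9, 4, 1, 5]
After 7 (swap(6, 2)): [0, 8, 9, 2, 3, 6, 7, 4, 1, 5]
After 8 (reverse(8, 9)): [0, 8, 9, 2, 3, 6, 7, 4, 5, 1]
After 9 (swap(7, 9)): [0, 8, 9, 2, 3, 6, 7, 1, 5, 4]
After 10 (reverse(4, 8)): [0, 8, 9, 2, 5, 1, 7, 6, 3, 4]
After 11 (swap(7, 1)): [0, 6, 9, 2, 5, 1, 7, 8, 3, 4]
After 12 (swap(7, 0)): [8, 6, 9, 2, 5, 1, 7, 0, 3, 4]
After 13 (swap(0, 5)): [1, 6, 9, 2, 5, 8, 7, 0, 3, 4]
After 14 (reverse(3, 6)): [1, 6, 9, 7, 8, 5, 2, 0, 3, 4]

Answer: 1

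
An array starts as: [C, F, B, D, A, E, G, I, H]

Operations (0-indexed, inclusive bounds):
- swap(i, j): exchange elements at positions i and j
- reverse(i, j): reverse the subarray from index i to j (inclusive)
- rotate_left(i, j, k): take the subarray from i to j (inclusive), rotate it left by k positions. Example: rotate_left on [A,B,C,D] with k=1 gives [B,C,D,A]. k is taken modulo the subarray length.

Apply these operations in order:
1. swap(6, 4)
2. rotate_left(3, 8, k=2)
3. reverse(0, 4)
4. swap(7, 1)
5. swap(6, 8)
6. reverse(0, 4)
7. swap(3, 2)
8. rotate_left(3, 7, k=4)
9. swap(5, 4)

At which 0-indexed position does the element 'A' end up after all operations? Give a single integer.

Answer: 4

Derivation:
After 1 (swap(6, 4)): [C, F, B, D, G, E, A, I, H]
After 2 (rotate_left(3, 8, k=2)): [C, F, B, E, A, I, H, D, G]
After 3 (reverse(0, 4)): [A, E, B, F, C, I, H, D, G]
After 4 (swap(7, 1)): [A, D, B, F, C, I, H, E, G]
After 5 (swap(6, 8)): [A, D, B, F, C, I, G, E, H]
After 6 (reverse(0, 4)): [C, F, B, D, A, I, G, E, H]
After 7 (swap(3, 2)): [C, F, D, B, A, I, G, E, H]
After 8 (rotate_left(3, 7, k=4)): [C, F, D, E, B, A, I, G, H]
After 9 (swap(5, 4)): [C, F, D, E, A, B, I, G, H]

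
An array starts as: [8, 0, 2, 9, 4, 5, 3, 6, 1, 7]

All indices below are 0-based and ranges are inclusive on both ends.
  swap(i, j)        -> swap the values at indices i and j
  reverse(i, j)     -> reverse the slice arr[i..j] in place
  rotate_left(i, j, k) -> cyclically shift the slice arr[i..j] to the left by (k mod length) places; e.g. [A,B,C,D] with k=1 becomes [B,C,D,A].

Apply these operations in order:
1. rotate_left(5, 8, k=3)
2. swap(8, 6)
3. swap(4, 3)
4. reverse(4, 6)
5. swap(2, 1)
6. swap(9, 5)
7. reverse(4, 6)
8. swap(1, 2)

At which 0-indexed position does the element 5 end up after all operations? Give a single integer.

Answer: 8

Derivation:
After 1 (rotate_left(5, 8, k=3)): [8, 0, 2, 9, 4, 1, 5, 3, 6, 7]
After 2 (swap(8, 6)): [8, 0, 2, 9, 4, 1, 6, 3, 5, 7]
After 3 (swap(4, 3)): [8, 0, 2, 4, 9, 1, 6, 3, 5, 7]
After 4 (reverse(4, 6)): [8, 0, 2, 4, 6, 1, 9, 3, 5, 7]
After 5 (swap(2, 1)): [8, 2, 0, 4, 6, 1, 9, 3, 5, 7]
After 6 (swap(9, 5)): [8, 2, 0, 4, 6, 7, 9, 3, 5, 1]
After 7 (reverse(4, 6)): [8, 2, 0, 4, 9, 7, 6, 3, 5, 1]
After 8 (swap(1, 2)): [8, 0, 2, 4, 9, 7, 6, 3, 5, 1]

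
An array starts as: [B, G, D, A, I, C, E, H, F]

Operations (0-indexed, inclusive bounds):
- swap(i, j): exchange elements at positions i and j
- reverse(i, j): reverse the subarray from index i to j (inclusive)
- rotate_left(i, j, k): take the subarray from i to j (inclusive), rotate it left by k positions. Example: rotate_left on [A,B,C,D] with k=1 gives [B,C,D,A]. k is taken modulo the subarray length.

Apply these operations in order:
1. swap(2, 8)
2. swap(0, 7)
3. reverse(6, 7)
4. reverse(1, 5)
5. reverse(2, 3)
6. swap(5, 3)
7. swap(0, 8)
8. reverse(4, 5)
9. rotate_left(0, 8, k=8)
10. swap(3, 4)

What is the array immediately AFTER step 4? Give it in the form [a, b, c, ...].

After 1 (swap(2, 8)): [B, G, F, A, I, C, E, H, D]
After 2 (swap(0, 7)): [H, G, F, A, I, C, E, B, D]
After 3 (reverse(6, 7)): [H, G, F, A, I, C, B, E, D]
After 4 (reverse(1, 5)): [H, C, I, A, F, G, B, E, D]

Answer: [H, C, I, A, F, G, B, E, D]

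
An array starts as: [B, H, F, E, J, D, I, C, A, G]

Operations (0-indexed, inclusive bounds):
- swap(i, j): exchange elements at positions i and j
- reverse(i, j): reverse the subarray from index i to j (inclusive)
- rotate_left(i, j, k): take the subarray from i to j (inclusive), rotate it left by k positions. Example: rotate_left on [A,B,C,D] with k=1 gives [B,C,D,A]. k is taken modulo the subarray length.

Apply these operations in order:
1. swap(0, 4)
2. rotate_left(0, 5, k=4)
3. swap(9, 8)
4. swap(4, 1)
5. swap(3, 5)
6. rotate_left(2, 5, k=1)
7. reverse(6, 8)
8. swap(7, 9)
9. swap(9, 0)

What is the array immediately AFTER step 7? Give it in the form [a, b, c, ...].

After 1 (swap(0, 4)): [J, H, F, E, B, D, I, C, A, G]
After 2 (rotate_left(0, 5, k=4)): [B, D, J, H, F, E, I, C, A, G]
After 3 (swap(9, 8)): [B, D, J, H, F, E, I, C, G, A]
After 4 (swap(4, 1)): [B, F, J, H, D, E, I, C, G, A]
After 5 (swap(3, 5)): [B, F, J, E, D, H, I, C, G, A]
After 6 (rotate_left(2, 5, k=1)): [B, F, E, D, H, J, I, C, G, A]
After 7 (reverse(6, 8)): [B, F, E, D, H, J, G, C, I, A]

Answer: [B, F, E, D, H, J, G, C, I, A]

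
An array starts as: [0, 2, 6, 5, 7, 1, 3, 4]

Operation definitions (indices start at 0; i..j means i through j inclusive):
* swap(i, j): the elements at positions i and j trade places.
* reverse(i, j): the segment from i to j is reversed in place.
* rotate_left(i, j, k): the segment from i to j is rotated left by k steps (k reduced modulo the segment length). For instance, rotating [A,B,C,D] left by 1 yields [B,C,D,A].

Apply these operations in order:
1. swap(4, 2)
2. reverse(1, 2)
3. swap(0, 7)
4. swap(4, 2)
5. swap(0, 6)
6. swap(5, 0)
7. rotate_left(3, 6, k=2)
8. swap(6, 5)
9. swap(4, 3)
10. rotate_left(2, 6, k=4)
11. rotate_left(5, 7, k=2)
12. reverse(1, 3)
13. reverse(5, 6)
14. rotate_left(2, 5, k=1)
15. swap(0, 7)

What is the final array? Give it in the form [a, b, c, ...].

Answer: [2, 6, 7, 4, 3, 5, 0, 1]

Derivation:
After 1 (swap(4, 2)): [0, 2, 7, 5, 6, 1, 3, 4]
After 2 (reverse(1, 2)): [0, 7, 2, 5, 6, 1, 3, 4]
After 3 (swap(0, 7)): [4, 7, 2, 5, 6, 1, 3, 0]
After 4 (swap(4, 2)): [4, 7, 6, 5, 2, 1, 3, 0]
After 5 (swap(0, 6)): [3, 7, 6, 5, 2, 1, 4, 0]
After 6 (swap(5, 0)): [1, 7, 6, 5, 2, 3, 4, 0]
After 7 (rotate_left(3, 6, k=2)): [1, 7, 6, 3, 4, 5, 2, 0]
After 8 (swap(6, 5)): [1, 7, 6, 3, 4, 2, 5, 0]
After 9 (swap(4, 3)): [1, 7, 6, 4, 3, 2, 5, 0]
After 10 (rotate_left(2, 6, k=4)): [1, 7, 5, 6, 4, 3, 2, 0]
After 11 (rotate_left(5, 7, k=2)): [1, 7, 5, 6, 4, 0, 3, 2]
After 12 (reverse(1, 3)): [1, 6, 5, 7, 4, 0, 3, 2]
After 13 (reverse(5, 6)): [1, 6, 5, 7, 4, 3, 0, 2]
After 14 (rotate_left(2, 5, k=1)): [1, 6, 7, 4, 3, 5, 0, 2]
After 15 (swap(0, 7)): [2, 6, 7, 4, 3, 5, 0, 1]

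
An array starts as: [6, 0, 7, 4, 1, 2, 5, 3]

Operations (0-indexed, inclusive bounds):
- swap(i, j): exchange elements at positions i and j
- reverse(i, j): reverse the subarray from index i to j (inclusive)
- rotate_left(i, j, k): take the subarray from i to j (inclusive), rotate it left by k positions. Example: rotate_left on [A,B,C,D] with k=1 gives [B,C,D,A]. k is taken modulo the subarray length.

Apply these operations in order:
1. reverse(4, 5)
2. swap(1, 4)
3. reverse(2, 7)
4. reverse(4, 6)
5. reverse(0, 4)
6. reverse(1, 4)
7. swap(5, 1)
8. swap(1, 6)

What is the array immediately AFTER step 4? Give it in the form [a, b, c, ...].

After 1 (reverse(4, 5)): [6, 0, 7, 4, 2, 1, 5, 3]
After 2 (swap(1, 4)): [6, 2, 7, 4, 0, 1, 5, 3]
After 3 (reverse(2, 7)): [6, 2, 3, 5, 1, 0, 4, 7]
After 4 (reverse(4, 6)): [6, 2, 3, 5, 4, 0, 1, 7]

Answer: [6, 2, 3, 5, 4, 0, 1, 7]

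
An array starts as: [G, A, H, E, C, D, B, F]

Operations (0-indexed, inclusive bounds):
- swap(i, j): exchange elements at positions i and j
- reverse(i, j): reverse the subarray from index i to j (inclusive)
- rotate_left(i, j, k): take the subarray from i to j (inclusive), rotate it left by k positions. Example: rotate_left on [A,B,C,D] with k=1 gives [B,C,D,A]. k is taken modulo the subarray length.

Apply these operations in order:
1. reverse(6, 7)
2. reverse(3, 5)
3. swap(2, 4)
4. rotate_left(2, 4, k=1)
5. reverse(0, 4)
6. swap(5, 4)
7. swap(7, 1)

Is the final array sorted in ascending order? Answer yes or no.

After 1 (reverse(6, 7)): [G, A, H, E, C, D, F, B]
After 2 (reverse(3, 5)): [G, A, H, D, C, E, F, B]
After 3 (swap(2, 4)): [G, A, C, D, H, E, F, B]
After 4 (rotate_left(2, 4, k=1)): [G, A, D, H, C, E, F, B]
After 5 (reverse(0, 4)): [C, H, D, A, G, E, F, B]
After 6 (swap(5, 4)): [C, H, D, A, E, G, F, B]
After 7 (swap(7, 1)): [C, B, D, A, E, G, F, H]

Answer: no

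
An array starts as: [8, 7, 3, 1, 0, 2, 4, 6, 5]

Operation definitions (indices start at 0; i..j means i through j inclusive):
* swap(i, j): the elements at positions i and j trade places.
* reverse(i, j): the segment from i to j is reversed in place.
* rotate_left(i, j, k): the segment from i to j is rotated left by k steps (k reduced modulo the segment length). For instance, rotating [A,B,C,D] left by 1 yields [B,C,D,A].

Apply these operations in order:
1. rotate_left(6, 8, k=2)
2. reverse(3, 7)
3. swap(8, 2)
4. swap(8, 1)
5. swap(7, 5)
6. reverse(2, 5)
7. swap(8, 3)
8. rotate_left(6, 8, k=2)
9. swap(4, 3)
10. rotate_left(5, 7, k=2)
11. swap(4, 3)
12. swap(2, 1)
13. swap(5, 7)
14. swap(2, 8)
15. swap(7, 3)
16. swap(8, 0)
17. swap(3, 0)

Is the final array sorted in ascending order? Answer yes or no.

Answer: yes

Derivation:
After 1 (rotate_left(6, 8, k=2)): [8, 7, 3, 1, 0, 2, 5, 4, 6]
After 2 (reverse(3, 7)): [8, 7, 3, 4, 5, 2, 0, 1, 6]
After 3 (swap(8, 2)): [8, 7, 6, 4, 5, 2, 0, 1, 3]
After 4 (swap(8, 1)): [8, 3, 6, 4, 5, 2, 0, 1, 7]
After 5 (swap(7, 5)): [8, 3, 6, 4, 5, 1, 0, 2, 7]
After 6 (reverse(2, 5)): [8, 3, 1, 5, 4, 6, 0, 2, 7]
After 7 (swap(8, 3)): [8, 3, 1, 7, 4, 6, 0, 2, 5]
After 8 (rotate_left(6, 8, k=2)): [8, 3, 1, 7, 4, 6, 5, 0, 2]
After 9 (swap(4, 3)): [8, 3, 1, 4, 7, 6, 5, 0, 2]
After 10 (rotate_left(5, 7, k=2)): [8, 3, 1, 4, 7, 0, 6, 5, 2]
After 11 (swap(4, 3)): [8, 3, 1, 7, 4, 0, 6, 5, 2]
After 12 (swap(2, 1)): [8, 1, 3, 7, 4, 0, 6, 5, 2]
After 13 (swap(5, 7)): [8, 1, 3, 7, 4, 5, 6, 0, 2]
After 14 (swap(2, 8)): [8, 1, 2, 7, 4, 5, 6, 0, 3]
After 15 (swap(7, 3)): [8, 1, 2, 0, 4, 5, 6, 7, 3]
After 16 (swap(8, 0)): [3, 1, 2, 0, 4, 5, 6, 7, 8]
After 17 (swap(3, 0)): [0, 1, 2, 3, 4, 5, 6, 7, 8]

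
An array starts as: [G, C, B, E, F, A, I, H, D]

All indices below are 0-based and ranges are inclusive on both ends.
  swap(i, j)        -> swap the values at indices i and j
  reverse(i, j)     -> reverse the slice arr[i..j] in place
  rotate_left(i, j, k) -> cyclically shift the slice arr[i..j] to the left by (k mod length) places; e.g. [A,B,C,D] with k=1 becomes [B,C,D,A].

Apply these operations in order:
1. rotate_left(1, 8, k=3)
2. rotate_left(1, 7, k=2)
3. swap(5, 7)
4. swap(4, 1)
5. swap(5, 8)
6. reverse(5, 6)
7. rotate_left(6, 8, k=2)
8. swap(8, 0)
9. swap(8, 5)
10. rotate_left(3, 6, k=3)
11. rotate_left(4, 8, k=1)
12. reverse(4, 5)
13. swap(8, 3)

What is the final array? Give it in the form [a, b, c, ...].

Answer: [B, C, H, D, G, I, E, F, A]

Derivation:
After 1 (rotate_left(1, 8, k=3)): [G, F, A, I, H, D, C, B, E]
After 2 (rotate_left(1, 7, k=2)): [G, I, H, D, C, B, F, A, E]
After 3 (swap(5, 7)): [G, I, H, D, C, A, F, B, E]
After 4 (swap(4, 1)): [G, C, H, D, I, A, F, B, E]
After 5 (swap(5, 8)): [G, C, H, D, I, E, F, B, A]
After 6 (reverse(5, 6)): [G, C, H, D, I, F, E, B, A]
After 7 (rotate_left(6, 8, k=2)): [G, C, H, D, I, F, A, E, B]
After 8 (swap(8, 0)): [B, C, H, D, I, F, A, E, G]
After 9 (swap(8, 5)): [B, C, H, D, I, G, A, E, F]
After 10 (rotate_left(3, 6, k=3)): [B, C, H, A, D, I, G, E, F]
After 11 (rotate_left(4, 8, k=1)): [B, C, H, A, I, G, E, F, D]
After 12 (reverse(4, 5)): [B, C, H, A, G, I, E, F, D]
After 13 (swap(8, 3)): [B, C, H, D, G, I, E, F, A]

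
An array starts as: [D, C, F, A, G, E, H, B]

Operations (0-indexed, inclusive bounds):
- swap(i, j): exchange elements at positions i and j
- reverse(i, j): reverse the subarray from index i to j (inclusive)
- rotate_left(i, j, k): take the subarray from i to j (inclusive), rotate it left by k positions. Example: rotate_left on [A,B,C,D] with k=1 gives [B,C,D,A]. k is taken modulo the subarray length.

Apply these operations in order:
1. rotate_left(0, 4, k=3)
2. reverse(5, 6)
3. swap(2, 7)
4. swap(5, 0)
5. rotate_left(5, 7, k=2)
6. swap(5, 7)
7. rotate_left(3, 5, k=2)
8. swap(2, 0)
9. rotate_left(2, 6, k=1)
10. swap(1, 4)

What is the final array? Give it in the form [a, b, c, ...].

After 1 (rotate_left(0, 4, k=3)): [A, G, D, C, F, E, H, B]
After 2 (reverse(5, 6)): [A, G, D, C, F, H, E, B]
After 3 (swap(2, 7)): [A, G, B, C, F, H, E, D]
After 4 (swap(5, 0)): [H, G, B, C, F, A, E, D]
After 5 (rotate_left(5, 7, k=2)): [H, G, B, C, F, D, A, E]
After 6 (swap(5, 7)): [H, G, B, C, F, E, A, D]
After 7 (rotate_left(3, 5, k=2)): [H, G, B, E, C, F, A, D]
After 8 (swap(2, 0)): [B, G, H, E, C, F, A, D]
After 9 (rotate_left(2, 6, k=1)): [B, G, E, C, F, A, H, D]
After 10 (swap(1, 4)): [B, F, E, C, G, A, H, D]

Answer: [B, F, E, C, G, A, H, D]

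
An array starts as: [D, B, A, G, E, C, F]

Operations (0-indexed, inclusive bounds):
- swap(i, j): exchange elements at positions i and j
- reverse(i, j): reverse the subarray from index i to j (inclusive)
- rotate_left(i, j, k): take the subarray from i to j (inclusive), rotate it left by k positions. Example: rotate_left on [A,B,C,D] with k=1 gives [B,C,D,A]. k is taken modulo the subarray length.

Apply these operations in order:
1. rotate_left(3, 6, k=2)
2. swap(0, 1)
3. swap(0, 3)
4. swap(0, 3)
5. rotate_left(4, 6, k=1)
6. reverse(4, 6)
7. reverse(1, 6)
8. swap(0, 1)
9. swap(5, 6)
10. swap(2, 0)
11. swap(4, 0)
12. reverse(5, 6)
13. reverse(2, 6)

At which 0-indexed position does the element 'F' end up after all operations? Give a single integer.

Answer: 5

Derivation:
After 1 (rotate_left(3, 6, k=2)): [D, B, A, C, F, G, E]
After 2 (swap(0, 1)): [B, D, A, C, F, G, E]
After 3 (swap(0, 3)): [C, D, A, B, F, G, E]
After 4 (swap(0, 3)): [B, D, A, C, F, G, E]
After 5 (rotate_left(4, 6, k=1)): [B, D, A, C, G, E, F]
After 6 (reverse(4, 6)): [B, D, A, C, F, E, G]
After 7 (reverse(1, 6)): [B, G, E, F, C, A, D]
After 8 (swap(0, 1)): [G, B, E, F, C, A, D]
After 9 (swap(5, 6)): [G, B, E, F, C, D, A]
After 10 (swap(2, 0)): [E, B, G, F, C, D, A]
After 11 (swap(4, 0)): [C, B, G, F, E, D, A]
After 12 (reverse(5, 6)): [C, B, G, F, E, A, D]
After 13 (reverse(2, 6)): [C, B, D, A, E, F, G]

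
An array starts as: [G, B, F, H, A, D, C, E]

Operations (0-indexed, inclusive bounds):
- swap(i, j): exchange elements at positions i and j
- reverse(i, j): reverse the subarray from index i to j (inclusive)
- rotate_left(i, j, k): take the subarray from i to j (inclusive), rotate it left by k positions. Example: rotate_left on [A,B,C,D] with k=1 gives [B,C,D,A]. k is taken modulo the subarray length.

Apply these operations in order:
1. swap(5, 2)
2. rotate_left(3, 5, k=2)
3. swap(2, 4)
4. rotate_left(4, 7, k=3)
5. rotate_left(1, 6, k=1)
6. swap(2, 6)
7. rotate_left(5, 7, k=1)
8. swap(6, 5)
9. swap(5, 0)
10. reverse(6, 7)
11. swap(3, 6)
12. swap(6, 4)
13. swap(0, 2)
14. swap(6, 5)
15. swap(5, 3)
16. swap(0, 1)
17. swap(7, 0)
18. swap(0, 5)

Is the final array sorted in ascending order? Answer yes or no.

Answer: yes

Derivation:
After 1 (swap(5, 2)): [G, B, D, H, A, F, C, E]
After 2 (rotate_left(3, 5, k=2)): [G, B, D, F, H, A, C, E]
After 3 (swap(2, 4)): [G, B, H, F, D, A, C, E]
After 4 (rotate_left(4, 7, k=3)): [G, B, H, F, E, D, A, C]
After 5 (rotate_left(1, 6, k=1)): [G, H, F, E, D, A, B, C]
After 6 (swap(2, 6)): [G, H, B, E, D, A, F, C]
After 7 (rotate_left(5, 7, k=1)): [G, H, B, E, D, F, C, A]
After 8 (swap(6, 5)): [G, H, B, E, D, C, F, A]
After 9 (swap(5, 0)): [C, H, B, E, D, G, F, A]
After 10 (reverse(6, 7)): [C, H, B, E, D, G, A, F]
After 11 (swap(3, 6)): [C, H, B, A, D, G, E, F]
After 12 (swap(6, 4)): [C, H, B, A, E, G, D, F]
After 13 (swap(0, 2)): [B, H, C, A, E, G, D, F]
After 14 (swap(6, 5)): [B, H, C, A, E, D, G, F]
After 15 (swap(5, 3)): [B, H, C, D, E, A, G, F]
After 16 (swap(0, 1)): [H, B, C, D, E, A, G, F]
After 17 (swap(7, 0)): [F, B, C, D, E, A, G, H]
After 18 (swap(0, 5)): [A, B, C, D, E, F, G, H]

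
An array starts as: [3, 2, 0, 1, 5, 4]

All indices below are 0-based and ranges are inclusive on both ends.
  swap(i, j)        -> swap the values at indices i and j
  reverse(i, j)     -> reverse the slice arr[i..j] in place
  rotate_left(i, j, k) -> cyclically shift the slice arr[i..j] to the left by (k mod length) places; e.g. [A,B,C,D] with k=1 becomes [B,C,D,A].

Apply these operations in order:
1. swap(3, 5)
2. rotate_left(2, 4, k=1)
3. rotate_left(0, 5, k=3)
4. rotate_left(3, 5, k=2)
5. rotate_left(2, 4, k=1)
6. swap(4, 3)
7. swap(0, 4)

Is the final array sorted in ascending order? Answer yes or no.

After 1 (swap(3, 5)): [3, 2, 0, 4, 5, 1]
After 2 (rotate_left(2, 4, k=1)): [3, 2, 4, 5, 0, 1]
After 3 (rotate_left(0, 5, k=3)): [5, 0, 1, 3, 2, 4]
After 4 (rotate_left(3, 5, k=2)): [5, 0, 1, 4, 3, 2]
After 5 (rotate_left(2, 4, k=1)): [5, 0, 4, 3, 1, 2]
After 6 (swap(4, 3)): [5, 0, 4, 1, 3, 2]
After 7 (swap(0, 4)): [3, 0, 4, 1, 5, 2]

Answer: no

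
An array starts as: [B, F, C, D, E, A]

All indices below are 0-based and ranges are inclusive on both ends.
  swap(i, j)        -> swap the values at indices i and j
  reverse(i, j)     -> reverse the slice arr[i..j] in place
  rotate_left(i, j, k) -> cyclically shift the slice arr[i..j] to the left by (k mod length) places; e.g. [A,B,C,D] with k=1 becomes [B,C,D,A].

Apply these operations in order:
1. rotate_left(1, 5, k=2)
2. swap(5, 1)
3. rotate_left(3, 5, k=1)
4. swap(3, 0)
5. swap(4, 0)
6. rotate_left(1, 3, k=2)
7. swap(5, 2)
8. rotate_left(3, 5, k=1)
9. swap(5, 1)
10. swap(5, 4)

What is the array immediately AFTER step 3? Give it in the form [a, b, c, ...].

Answer: [B, C, E, F, D, A]

Derivation:
After 1 (rotate_left(1, 5, k=2)): [B, D, E, A, F, C]
After 2 (swap(5, 1)): [B, C, E, A, F, D]
After 3 (rotate_left(3, 5, k=1)): [B, C, E, F, D, A]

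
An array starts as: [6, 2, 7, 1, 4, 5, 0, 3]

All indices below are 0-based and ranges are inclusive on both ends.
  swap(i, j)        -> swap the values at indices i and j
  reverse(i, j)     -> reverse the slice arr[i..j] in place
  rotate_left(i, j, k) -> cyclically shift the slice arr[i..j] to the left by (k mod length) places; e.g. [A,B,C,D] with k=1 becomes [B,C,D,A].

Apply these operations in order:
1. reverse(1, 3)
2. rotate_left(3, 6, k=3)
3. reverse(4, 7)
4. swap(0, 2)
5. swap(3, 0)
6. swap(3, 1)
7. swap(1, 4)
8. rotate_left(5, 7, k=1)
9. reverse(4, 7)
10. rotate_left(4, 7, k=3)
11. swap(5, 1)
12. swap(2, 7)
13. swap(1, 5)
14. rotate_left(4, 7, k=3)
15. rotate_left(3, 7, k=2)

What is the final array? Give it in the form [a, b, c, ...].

After 1 (reverse(1, 3)): [6, 1, 7, 2, 4, 5, 0, 3]
After 2 (rotate_left(3, 6, k=3)): [6, 1, 7, 0, 2, 4, 5, 3]
After 3 (reverse(4, 7)): [6, 1, 7, 0, 3, 5, 4, 2]
After 4 (swap(0, 2)): [7, 1, 6, 0, 3, 5, 4, 2]
After 5 (swap(3, 0)): [0, 1, 6, 7, 3, 5, 4, 2]
After 6 (swap(3, 1)): [0, 7, 6, 1, 3, 5, 4, 2]
After 7 (swap(1, 4)): [0, 3, 6, 1, 7, 5, 4, 2]
After 8 (rotate_left(5, 7, k=1)): [0, 3, 6, 1, 7, 4, 2, 5]
After 9 (reverse(4, 7)): [0, 3, 6, 1, 5, 2, 4, 7]
After 10 (rotate_left(4, 7, k=3)): [0, 3, 6, 1, 7, 5, 2, 4]
After 11 (swap(5, 1)): [0, 5, 6, 1, 7, 3, 2, 4]
After 12 (swap(2, 7)): [0, 5, 4, 1, 7, 3, 2, 6]
After 13 (swap(1, 5)): [0, 3, 4, 1, 7, 5, 2, 6]
After 14 (rotate_left(4, 7, k=3)): [0, 3, 4, 1, 6, 7, 5, 2]
After 15 (rotate_left(3, 7, k=2)): [0, 3, 4, 7, 5, 2, 1, 6]

Answer: [0, 3, 4, 7, 5, 2, 1, 6]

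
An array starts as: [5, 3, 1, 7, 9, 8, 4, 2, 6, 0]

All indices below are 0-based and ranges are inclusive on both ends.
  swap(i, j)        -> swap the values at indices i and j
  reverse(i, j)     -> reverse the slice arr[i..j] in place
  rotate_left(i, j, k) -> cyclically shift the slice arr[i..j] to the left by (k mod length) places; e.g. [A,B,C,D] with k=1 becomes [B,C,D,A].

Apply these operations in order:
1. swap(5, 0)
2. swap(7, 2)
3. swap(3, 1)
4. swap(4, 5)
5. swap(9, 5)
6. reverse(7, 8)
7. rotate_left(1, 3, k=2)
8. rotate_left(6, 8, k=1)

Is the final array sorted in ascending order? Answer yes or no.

Answer: no

Derivation:
After 1 (swap(5, 0)): [8, 3, 1, 7, 9, 5, 4, 2, 6, 0]
After 2 (swap(7, 2)): [8, 3, 2, 7, 9, 5, 4, 1, 6, 0]
After 3 (swap(3, 1)): [8, 7, 2, 3, 9, 5, 4, 1, 6, 0]
After 4 (swap(4, 5)): [8, 7, 2, 3, 5, 9, 4, 1, 6, 0]
After 5 (swap(9, 5)): [8, 7, 2, 3, 5, 0, 4, 1, 6, 9]
After 6 (reverse(7, 8)): [8, 7, 2, 3, 5, 0, 4, 6, 1, 9]
After 7 (rotate_left(1, 3, k=2)): [8, 3, 7, 2, 5, 0, 4, 6, 1, 9]
After 8 (rotate_left(6, 8, k=1)): [8, 3, 7, 2, 5, 0, 6, 1, 4, 9]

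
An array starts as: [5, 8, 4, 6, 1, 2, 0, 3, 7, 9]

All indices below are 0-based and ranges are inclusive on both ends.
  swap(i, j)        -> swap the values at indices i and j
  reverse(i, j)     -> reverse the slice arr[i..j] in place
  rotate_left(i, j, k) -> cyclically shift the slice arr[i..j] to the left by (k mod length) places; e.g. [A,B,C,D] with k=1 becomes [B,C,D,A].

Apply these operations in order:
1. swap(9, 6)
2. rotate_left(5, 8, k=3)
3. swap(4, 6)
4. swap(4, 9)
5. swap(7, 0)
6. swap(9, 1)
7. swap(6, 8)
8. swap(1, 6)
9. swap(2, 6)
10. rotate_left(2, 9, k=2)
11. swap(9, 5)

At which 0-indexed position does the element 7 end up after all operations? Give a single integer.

After 1 (swap(9, 6)): [5, 8, 4, 6, 1, 2, 9, 3, 7, 0]
After 2 (rotate_left(5, 8, k=3)): [5, 8, 4, 6, 1, 7, 2, 9, 3, 0]
After 3 (swap(4, 6)): [5, 8, 4, 6, 2, 7, 1, 9, 3, 0]
After 4 (swap(4, 9)): [5, 8, 4, 6, 0, 7, 1, 9, 3, 2]
After 5 (swap(7, 0)): [9, 8, 4, 6, 0, 7, 1, 5, 3, 2]
After 6 (swap(9, 1)): [9, 2, 4, 6, 0, 7, 1, 5, 3, 8]
After 7 (swap(6, 8)): [9, 2, 4, 6, 0, 7, 3, 5, 1, 8]
After 8 (swap(1, 6)): [9, 3, 4, 6, 0, 7, 2, 5, 1, 8]
After 9 (swap(2, 6)): [9, 3, 2, 6, 0, 7, 4, 5, 1, 8]
After 10 (rotate_left(2, 9, k=2)): [9, 3, 0, 7, 4, 5, 1, 8, 2, 6]
After 11 (swap(9, 5)): [9, 3, 0, 7, 4, 6, 1, 8, 2, 5]

Answer: 3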